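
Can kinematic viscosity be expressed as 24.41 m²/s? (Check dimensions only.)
Yes

kinematic viscosity has SI base units: m^2 / s
m²/s reduces to the same SI base units, so it is a valid unit for kinematic viscosity.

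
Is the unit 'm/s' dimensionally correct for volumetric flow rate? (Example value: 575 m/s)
No

volumetric flow rate has SI base units: m^3 / s
m/s does NOT reduce to m^3 / s; a valid unit for volumetric flow rate would be e.g. m³/s.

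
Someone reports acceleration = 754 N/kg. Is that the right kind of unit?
Yes

acceleration has SI base units: m / s^2
N/kg reduces to the same SI base units, so it is a valid unit for acceleration.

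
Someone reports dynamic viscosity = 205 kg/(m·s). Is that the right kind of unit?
Yes

dynamic viscosity has SI base units: kg / (m * s)
kg/(m·s) reduces to the same SI base units, so it is a valid unit for dynamic viscosity.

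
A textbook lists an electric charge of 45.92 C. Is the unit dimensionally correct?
Yes

electric charge has SI base units: A * s
C reduces to the same SI base units, so it is a valid unit for electric charge.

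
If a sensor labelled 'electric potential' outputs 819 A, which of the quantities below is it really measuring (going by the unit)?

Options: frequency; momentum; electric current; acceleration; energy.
electric current

electric potential should have units dimensionally equivalent to kg * m^2 / (A * s^3) (e.g. V).
The given unit 'A' reduces to A. Of the listed options, that is the dimensionality of electric current.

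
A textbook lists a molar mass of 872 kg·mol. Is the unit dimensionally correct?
No

molar mass has SI base units: kg / mol
kg·mol does NOT reduce to kg / mol; a valid unit for molar mass would be e.g. kg/mol.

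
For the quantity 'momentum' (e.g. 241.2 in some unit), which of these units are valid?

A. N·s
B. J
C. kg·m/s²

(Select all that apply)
A

momentum has SI base units: kg * m / s

Checking each option against kg * m / s:
  A. N·s: ✓ matches
  B. J: ✗ does not match
  C. kg·m/s²: ✗ does not match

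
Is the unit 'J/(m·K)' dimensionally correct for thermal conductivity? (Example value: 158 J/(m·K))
No

thermal conductivity has SI base units: kg * m / (s^3 * K)
J/(m·K) does NOT reduce to kg * m / (s^3 * K); a valid unit for thermal conductivity would be e.g. W/(m·K).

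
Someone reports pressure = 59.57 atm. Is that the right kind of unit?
Yes

pressure has SI base units: kg / (m * s^2)
atm reduces to the same SI base units, so it is a valid unit for pressure.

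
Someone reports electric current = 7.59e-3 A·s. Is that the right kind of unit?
No

electric current has SI base units: A
A·s does NOT reduce to A; a valid unit for electric current would be e.g. A.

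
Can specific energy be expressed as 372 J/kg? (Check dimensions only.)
Yes

specific energy has SI base units: m^2 / s^2
J/kg reduces to the same SI base units, so it is a valid unit for specific energy.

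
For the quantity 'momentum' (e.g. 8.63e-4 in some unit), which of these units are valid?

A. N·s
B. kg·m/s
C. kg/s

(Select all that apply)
A, B

momentum has SI base units: kg * m / s

Checking each option against kg * m / s:
  A. N·s: ✓ matches
  B. kg·m/s: ✓ matches
  C. kg/s: ✗ does not match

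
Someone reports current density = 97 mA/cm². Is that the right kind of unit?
Yes

current density has SI base units: A / m^2
mA/cm² reduces to the same SI base units, so it is a valid unit for current density.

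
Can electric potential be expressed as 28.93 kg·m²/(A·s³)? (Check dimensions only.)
Yes

electric potential has SI base units: kg * m^2 / (A * s^3)
kg·m²/(A·s³) reduces to the same SI base units, so it is a valid unit for electric potential.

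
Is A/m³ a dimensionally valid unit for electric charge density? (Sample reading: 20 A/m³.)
No

electric charge density has SI base units: A * s / m^3
A/m³ does NOT reduce to A * s / m^3; a valid unit for electric charge density would be e.g. C/m³.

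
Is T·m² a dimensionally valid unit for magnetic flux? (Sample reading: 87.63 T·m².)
Yes

magnetic flux has SI base units: kg * m^2 / (A * s^2)
T·m² reduces to the same SI base units, so it is a valid unit for magnetic flux.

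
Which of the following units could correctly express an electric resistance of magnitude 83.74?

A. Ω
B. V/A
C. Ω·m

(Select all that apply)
A, B

electric resistance has SI base units: kg * m^2 / (A^2 * s^3)

Checking each option against kg * m^2 / (A^2 * s^3):
  A. Ω: ✓ matches
  B. V/A: ✓ matches
  C. Ω·m: ✗ does not match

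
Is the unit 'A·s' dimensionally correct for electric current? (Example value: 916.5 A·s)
No

electric current has SI base units: A
A·s does NOT reduce to A; a valid unit for electric current would be e.g. A.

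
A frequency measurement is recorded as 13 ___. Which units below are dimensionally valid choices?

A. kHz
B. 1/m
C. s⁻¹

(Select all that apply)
A, C

frequency has SI base units: 1 / s

Checking each option against 1 / s:
  A. kHz: ✓ matches
  B. 1/m: ✗ does not match
  C. s⁻¹: ✓ matches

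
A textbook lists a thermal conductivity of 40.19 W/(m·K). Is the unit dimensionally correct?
Yes

thermal conductivity has SI base units: kg * m / (s^3 * K)
W/(m·K) reduces to the same SI base units, so it is a valid unit for thermal conductivity.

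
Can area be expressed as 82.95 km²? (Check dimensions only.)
Yes

area has SI base units: m^2
km² reduces to the same SI base units, so it is a valid unit for area.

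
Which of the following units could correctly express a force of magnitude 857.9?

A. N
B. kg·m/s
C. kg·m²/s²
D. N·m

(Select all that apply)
A

force has SI base units: kg * m / s^2

Checking each option against kg * m / s^2:
  A. N: ✓ matches
  B. kg·m/s: ✗ does not match
  C. kg·m²/s²: ✗ does not match
  D. N·m: ✗ does not match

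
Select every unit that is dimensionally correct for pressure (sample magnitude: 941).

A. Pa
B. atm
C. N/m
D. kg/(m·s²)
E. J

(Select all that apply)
A, B, D

pressure has SI base units: kg / (m * s^2)

Checking each option against kg / (m * s^2):
  A. Pa: ✓ matches
  B. atm: ✓ matches
  C. N/m: ✗ does not match
  D. kg/(m·s²): ✓ matches
  E. J: ✗ does not match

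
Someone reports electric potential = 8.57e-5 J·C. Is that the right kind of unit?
No

electric potential has SI base units: kg * m^2 / (A * s^3)
J·C does NOT reduce to kg * m^2 / (A * s^3); a valid unit for electric potential would be e.g. V.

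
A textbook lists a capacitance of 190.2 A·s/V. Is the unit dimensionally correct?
Yes

capacitance has SI base units: A^2 * s^4 / (kg * m^2)
A·s/V reduces to the same SI base units, so it is a valid unit for capacitance.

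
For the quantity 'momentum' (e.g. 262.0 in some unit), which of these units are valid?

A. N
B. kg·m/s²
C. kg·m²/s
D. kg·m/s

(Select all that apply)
D

momentum has SI base units: kg * m / s

Checking each option against kg * m / s:
  A. N: ✗ does not match
  B. kg·m/s²: ✗ does not match
  C. kg·m²/s: ✗ does not match
  D. kg·m/s: ✓ matches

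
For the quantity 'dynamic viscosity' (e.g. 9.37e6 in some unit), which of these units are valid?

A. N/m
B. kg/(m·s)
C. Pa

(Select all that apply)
B

dynamic viscosity has SI base units: kg / (m * s)

Checking each option against kg / (m * s):
  A. N/m: ✗ does not match
  B. kg/(m·s): ✓ matches
  C. Pa: ✗ does not match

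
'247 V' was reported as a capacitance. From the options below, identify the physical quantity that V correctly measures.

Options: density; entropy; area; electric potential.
electric potential

capacitance should have units dimensionally equivalent to A^2 * s^4 / (kg * m^2) (e.g. F).
The given unit 'V' reduces to kg * m^2 / (A * s^3). Of the listed options, that is the dimensionality of electric potential.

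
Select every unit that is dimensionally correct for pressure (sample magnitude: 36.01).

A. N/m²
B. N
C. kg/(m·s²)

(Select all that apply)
A, C

pressure has SI base units: kg / (m * s^2)

Checking each option against kg / (m * s^2):
  A. N/m²: ✓ matches
  B. N: ✗ does not match
  C. kg/(m·s²): ✓ matches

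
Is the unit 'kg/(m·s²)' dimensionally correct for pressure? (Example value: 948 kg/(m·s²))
Yes

pressure has SI base units: kg / (m * s^2)
kg/(m·s²) reduces to the same SI base units, so it is a valid unit for pressure.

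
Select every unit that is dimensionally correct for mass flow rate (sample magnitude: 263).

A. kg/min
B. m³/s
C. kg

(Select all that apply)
A

mass flow rate has SI base units: kg / s

Checking each option against kg / s:
  A. kg/min: ✓ matches
  B. m³/s: ✗ does not match
  C. kg: ✗ does not match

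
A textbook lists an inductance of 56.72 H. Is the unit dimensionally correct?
Yes

inductance has SI base units: kg * m^2 / (A^2 * s^2)
H reduces to the same SI base units, so it is a valid unit for inductance.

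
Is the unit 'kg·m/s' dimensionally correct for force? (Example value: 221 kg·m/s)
No

force has SI base units: kg * m / s^2
kg·m/s does NOT reduce to kg * m / s^2; a valid unit for force would be e.g. N.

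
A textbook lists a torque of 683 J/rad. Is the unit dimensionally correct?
Yes

torque has SI base units: kg * m^2 / s^2
J/rad reduces to the same SI base units, so it is a valid unit for torque.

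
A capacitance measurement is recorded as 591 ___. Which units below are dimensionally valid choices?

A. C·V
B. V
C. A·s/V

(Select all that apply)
C

capacitance has SI base units: A^2 * s^4 / (kg * m^2)

Checking each option against A^2 * s^4 / (kg * m^2):
  A. C·V: ✗ does not match
  B. V: ✗ does not match
  C. A·s/V: ✓ matches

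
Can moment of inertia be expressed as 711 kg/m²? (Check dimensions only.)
No

moment of inertia has SI base units: kg * m^2
kg/m² does NOT reduce to kg * m^2; a valid unit for moment of inertia would be e.g. kg·m².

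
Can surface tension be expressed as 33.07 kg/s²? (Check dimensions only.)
Yes

surface tension has SI base units: kg / s^2
kg/s² reduces to the same SI base units, so it is a valid unit for surface tension.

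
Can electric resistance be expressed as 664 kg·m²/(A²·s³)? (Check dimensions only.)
Yes

electric resistance has SI base units: kg * m^2 / (A^2 * s^3)
kg·m²/(A²·s³) reduces to the same SI base units, so it is a valid unit for electric resistance.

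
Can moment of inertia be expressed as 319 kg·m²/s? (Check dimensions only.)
No

moment of inertia has SI base units: kg * m^2
kg·m²/s does NOT reduce to kg * m^2; a valid unit for moment of inertia would be e.g. kg·m².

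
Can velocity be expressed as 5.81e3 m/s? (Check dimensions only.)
Yes

velocity has SI base units: m / s
m/s reduces to the same SI base units, so it is a valid unit for velocity.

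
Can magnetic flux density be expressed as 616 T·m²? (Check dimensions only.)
No

magnetic flux density has SI base units: kg / (A * s^2)
T·m² does NOT reduce to kg / (A * s^2); a valid unit for magnetic flux density would be e.g. T.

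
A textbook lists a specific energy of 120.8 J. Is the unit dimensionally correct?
No

specific energy has SI base units: m^2 / s^2
J does NOT reduce to m^2 / s^2; a valid unit for specific energy would be e.g. J/kg.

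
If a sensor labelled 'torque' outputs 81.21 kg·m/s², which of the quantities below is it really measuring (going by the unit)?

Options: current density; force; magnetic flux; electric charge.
force

torque should have units dimensionally equivalent to kg * m^2 / s^2 (e.g. N·m).
The given unit 'kg·m/s²' reduces to kg * m / s^2. Of the listed options, that is the dimensionality of force.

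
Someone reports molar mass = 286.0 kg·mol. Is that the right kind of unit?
No

molar mass has SI base units: kg / mol
kg·mol does NOT reduce to kg / mol; a valid unit for molar mass would be e.g. kg/mol.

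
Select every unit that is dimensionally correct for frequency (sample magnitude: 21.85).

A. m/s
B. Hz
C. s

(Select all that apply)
B

frequency has SI base units: 1 / s

Checking each option against 1 / s:
  A. m/s: ✗ does not match
  B. Hz: ✓ matches
  C. s: ✗ does not match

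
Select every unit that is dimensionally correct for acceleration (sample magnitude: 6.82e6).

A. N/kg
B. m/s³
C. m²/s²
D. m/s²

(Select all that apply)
A, D

acceleration has SI base units: m / s^2

Checking each option against m / s^2:
  A. N/kg: ✓ matches
  B. m/s³: ✗ does not match
  C. m²/s²: ✗ does not match
  D. m/s²: ✓ matches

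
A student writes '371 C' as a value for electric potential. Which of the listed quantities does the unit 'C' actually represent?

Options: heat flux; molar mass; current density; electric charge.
electric charge

electric potential should have units dimensionally equivalent to kg * m^2 / (A * s^3) (e.g. V).
The given unit 'C' reduces to A * s. Of the listed options, that is the dimensionality of electric charge.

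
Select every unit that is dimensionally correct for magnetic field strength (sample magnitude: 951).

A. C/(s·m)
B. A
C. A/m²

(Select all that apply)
A

magnetic field strength has SI base units: A / m

Checking each option against A / m:
  A. C/(s·m): ✓ matches
  B. A: ✗ does not match
  C. A/m²: ✗ does not match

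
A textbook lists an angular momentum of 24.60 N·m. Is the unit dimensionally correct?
No

angular momentum has SI base units: kg * m^2 / s
N·m does NOT reduce to kg * m^2 / s; a valid unit for angular momentum would be e.g. kg·m²/s.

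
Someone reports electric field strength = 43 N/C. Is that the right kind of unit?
Yes

electric field strength has SI base units: kg * m / (A * s^3)
N/C reduces to the same SI base units, so it is a valid unit for electric field strength.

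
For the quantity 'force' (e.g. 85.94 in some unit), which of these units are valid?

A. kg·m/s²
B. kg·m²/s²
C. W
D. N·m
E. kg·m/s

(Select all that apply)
A

force has SI base units: kg * m / s^2

Checking each option against kg * m / s^2:
  A. kg·m/s²: ✓ matches
  B. kg·m²/s²: ✗ does not match
  C. W: ✗ does not match
  D. N·m: ✗ does not match
  E. kg·m/s: ✗ does not match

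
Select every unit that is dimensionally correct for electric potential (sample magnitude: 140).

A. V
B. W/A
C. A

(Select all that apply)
A, B

electric potential has SI base units: kg * m^2 / (A * s^3)

Checking each option against kg * m^2 / (A * s^3):
  A. V: ✓ matches
  B. W/A: ✓ matches
  C. A: ✗ does not match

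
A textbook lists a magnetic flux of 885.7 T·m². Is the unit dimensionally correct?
Yes

magnetic flux has SI base units: kg * m^2 / (A * s^2)
T·m² reduces to the same SI base units, so it is a valid unit for magnetic flux.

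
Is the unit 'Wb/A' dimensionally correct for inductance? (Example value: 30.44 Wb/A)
Yes

inductance has SI base units: kg * m^2 / (A^2 * s^2)
Wb/A reduces to the same SI base units, so it is a valid unit for inductance.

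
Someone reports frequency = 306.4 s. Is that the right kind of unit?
No

frequency has SI base units: 1 / s
s does NOT reduce to 1 / s; a valid unit for frequency would be e.g. Hz.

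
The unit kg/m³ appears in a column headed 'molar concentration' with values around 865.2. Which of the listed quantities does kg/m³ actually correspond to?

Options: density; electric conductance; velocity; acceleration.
density

molar concentration should have units dimensionally equivalent to mol / m^3 (e.g. mol/m³).
The given unit 'kg/m³' reduces to kg / m^3. Of the listed options, that is the dimensionality of density.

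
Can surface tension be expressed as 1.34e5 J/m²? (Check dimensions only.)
Yes

surface tension has SI base units: kg / s^2
J/m² reduces to the same SI base units, so it is a valid unit for surface tension.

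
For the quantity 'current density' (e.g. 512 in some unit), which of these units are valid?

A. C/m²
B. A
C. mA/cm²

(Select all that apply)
C

current density has SI base units: A / m^2

Checking each option against A / m^2:
  A. C/m²: ✗ does not match
  B. A: ✗ does not match
  C. mA/cm²: ✓ matches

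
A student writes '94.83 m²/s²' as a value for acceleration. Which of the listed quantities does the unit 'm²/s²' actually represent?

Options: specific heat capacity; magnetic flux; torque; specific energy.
specific energy

acceleration should have units dimensionally equivalent to m / s^2 (e.g. m/s²).
The given unit 'm²/s²' reduces to m^2 / s^2. Of the listed options, that is the dimensionality of specific energy.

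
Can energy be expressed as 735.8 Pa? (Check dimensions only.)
No

energy has SI base units: kg * m^2 / s^2
Pa does NOT reduce to kg * m^2 / s^2; a valid unit for energy would be e.g. J.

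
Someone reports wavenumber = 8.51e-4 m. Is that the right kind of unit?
No

wavenumber has SI base units: 1 / m
m does NOT reduce to 1 / m; a valid unit for wavenumber would be e.g. 1/m.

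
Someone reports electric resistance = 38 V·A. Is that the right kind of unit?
No

electric resistance has SI base units: kg * m^2 / (A^2 * s^3)
V·A does NOT reduce to kg * m^2 / (A^2 * s^3); a valid unit for electric resistance would be e.g. Ω.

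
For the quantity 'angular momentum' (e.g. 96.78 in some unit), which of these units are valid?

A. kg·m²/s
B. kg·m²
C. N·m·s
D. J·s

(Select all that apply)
A, C, D

angular momentum has SI base units: kg * m^2 / s

Checking each option against kg * m^2 / s:
  A. kg·m²/s: ✓ matches
  B. kg·m²: ✗ does not match
  C. N·m·s: ✓ matches
  D. J·s: ✓ matches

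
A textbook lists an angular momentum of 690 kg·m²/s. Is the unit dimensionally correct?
Yes

angular momentum has SI base units: kg * m^2 / s
kg·m²/s reduces to the same SI base units, so it is a valid unit for angular momentum.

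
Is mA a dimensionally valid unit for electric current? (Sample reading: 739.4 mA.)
Yes

electric current has SI base units: A
mA reduces to the same SI base units, so it is a valid unit for electric current.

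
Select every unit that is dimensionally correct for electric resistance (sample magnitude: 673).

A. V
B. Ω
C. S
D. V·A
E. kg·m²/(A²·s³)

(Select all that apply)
B, E

electric resistance has SI base units: kg * m^2 / (A^2 * s^3)

Checking each option against kg * m^2 / (A^2 * s^3):
  A. V: ✗ does not match
  B. Ω: ✓ matches
  C. S: ✗ does not match
  D. V·A: ✗ does not match
  E. kg·m²/(A²·s³): ✓ matches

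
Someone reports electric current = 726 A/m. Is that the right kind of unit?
No

electric current has SI base units: A
A/m does NOT reduce to A; a valid unit for electric current would be e.g. A.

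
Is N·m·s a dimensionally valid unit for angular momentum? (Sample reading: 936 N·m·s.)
Yes

angular momentum has SI base units: kg * m^2 / s
N·m·s reduces to the same SI base units, so it is a valid unit for angular momentum.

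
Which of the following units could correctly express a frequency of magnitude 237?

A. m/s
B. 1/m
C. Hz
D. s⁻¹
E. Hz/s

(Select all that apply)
C, D

frequency has SI base units: 1 / s

Checking each option against 1 / s:
  A. m/s: ✗ does not match
  B. 1/m: ✗ does not match
  C. Hz: ✓ matches
  D. s⁻¹: ✓ matches
  E. Hz/s: ✗ does not match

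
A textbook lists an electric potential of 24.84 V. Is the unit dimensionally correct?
Yes

electric potential has SI base units: kg * m^2 / (A * s^3)
V reduces to the same SI base units, so it is a valid unit for electric potential.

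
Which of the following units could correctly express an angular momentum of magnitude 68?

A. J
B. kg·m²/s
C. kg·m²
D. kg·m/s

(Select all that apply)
B

angular momentum has SI base units: kg * m^2 / s

Checking each option against kg * m^2 / s:
  A. J: ✗ does not match
  B. kg·m²/s: ✓ matches
  C. kg·m²: ✗ does not match
  D. kg·m/s: ✗ does not match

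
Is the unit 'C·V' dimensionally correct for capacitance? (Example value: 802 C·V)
No

capacitance has SI base units: A^2 * s^4 / (kg * m^2)
C·V does NOT reduce to A^2 * s^4 / (kg * m^2); a valid unit for capacitance would be e.g. F.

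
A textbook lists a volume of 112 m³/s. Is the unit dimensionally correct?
No

volume has SI base units: m^3
m³/s does NOT reduce to m^3; a valid unit for volume would be e.g. m³.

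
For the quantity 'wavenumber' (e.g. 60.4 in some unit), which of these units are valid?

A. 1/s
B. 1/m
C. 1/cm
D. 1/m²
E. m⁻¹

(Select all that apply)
B, C, E

wavenumber has SI base units: 1 / m

Checking each option against 1 / m:
  A. 1/s: ✗ does not match
  B. 1/m: ✓ matches
  C. 1/cm: ✓ matches
  D. 1/m²: ✗ does not match
  E. m⁻¹: ✓ matches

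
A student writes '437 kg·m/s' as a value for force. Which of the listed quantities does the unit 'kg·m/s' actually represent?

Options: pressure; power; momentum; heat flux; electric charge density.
momentum

force should have units dimensionally equivalent to kg * m / s^2 (e.g. N).
The given unit 'kg·m/s' reduces to kg * m / s. Of the listed options, that is the dimensionality of momentum.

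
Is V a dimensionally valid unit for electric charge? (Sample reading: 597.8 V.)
No

electric charge has SI base units: A * s
V does NOT reduce to A * s; a valid unit for electric charge would be e.g. C.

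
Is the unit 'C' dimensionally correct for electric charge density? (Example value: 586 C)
No

electric charge density has SI base units: A * s / m^3
C does NOT reduce to A * s / m^3; a valid unit for electric charge density would be e.g. C/m³.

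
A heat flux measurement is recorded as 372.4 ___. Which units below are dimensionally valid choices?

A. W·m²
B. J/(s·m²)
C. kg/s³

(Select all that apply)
B, C

heat flux has SI base units: kg / s^3

Checking each option against kg / s^3:
  A. W·m²: ✗ does not match
  B. J/(s·m²): ✓ matches
  C. kg/s³: ✓ matches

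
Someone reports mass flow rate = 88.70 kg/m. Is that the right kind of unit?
No

mass flow rate has SI base units: kg / s
kg/m does NOT reduce to kg / s; a valid unit for mass flow rate would be e.g. kg/s.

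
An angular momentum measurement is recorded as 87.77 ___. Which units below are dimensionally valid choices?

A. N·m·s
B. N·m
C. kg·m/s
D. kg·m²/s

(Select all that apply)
A, D

angular momentum has SI base units: kg * m^2 / s

Checking each option against kg * m^2 / s:
  A. N·m·s: ✓ matches
  B. N·m: ✗ does not match
  C. kg·m/s: ✗ does not match
  D. kg·m²/s: ✓ matches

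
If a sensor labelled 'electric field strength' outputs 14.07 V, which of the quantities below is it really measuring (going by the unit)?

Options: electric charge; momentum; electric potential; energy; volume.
electric potential

electric field strength should have units dimensionally equivalent to kg * m / (A * s^3) (e.g. V/m).
The given unit 'V' reduces to kg * m^2 / (A * s^3). Of the listed options, that is the dimensionality of electric potential.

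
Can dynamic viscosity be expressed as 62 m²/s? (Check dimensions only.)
No

dynamic viscosity has SI base units: kg / (m * s)
m²/s does NOT reduce to kg / (m * s); a valid unit for dynamic viscosity would be e.g. Pa·s.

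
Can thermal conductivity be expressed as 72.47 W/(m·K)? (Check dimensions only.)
Yes

thermal conductivity has SI base units: kg * m / (s^3 * K)
W/(m·K) reduces to the same SI base units, so it is a valid unit for thermal conductivity.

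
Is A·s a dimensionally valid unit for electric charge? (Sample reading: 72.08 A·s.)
Yes

electric charge has SI base units: A * s
A·s reduces to the same SI base units, so it is a valid unit for electric charge.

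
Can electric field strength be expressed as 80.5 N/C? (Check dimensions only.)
Yes

electric field strength has SI base units: kg * m / (A * s^3)
N/C reduces to the same SI base units, so it is a valid unit for electric field strength.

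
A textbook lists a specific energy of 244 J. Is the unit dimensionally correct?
No

specific energy has SI base units: m^2 / s^2
J does NOT reduce to m^2 / s^2; a valid unit for specific energy would be e.g. J/kg.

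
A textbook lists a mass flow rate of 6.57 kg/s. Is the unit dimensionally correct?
Yes

mass flow rate has SI base units: kg / s
kg/s reduces to the same SI base units, so it is a valid unit for mass flow rate.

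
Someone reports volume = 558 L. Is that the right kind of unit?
Yes

volume has SI base units: m^3
L reduces to the same SI base units, so it is a valid unit for volume.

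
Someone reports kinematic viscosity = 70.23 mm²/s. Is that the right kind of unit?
Yes

kinematic viscosity has SI base units: m^2 / s
mm²/s reduces to the same SI base units, so it is a valid unit for kinematic viscosity.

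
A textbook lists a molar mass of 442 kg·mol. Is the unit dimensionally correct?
No

molar mass has SI base units: kg / mol
kg·mol does NOT reduce to kg / mol; a valid unit for molar mass would be e.g. kg/mol.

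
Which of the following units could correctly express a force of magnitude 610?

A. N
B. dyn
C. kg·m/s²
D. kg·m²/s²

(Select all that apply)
A, B, C

force has SI base units: kg * m / s^2

Checking each option against kg * m / s^2:
  A. N: ✓ matches
  B. dyn: ✓ matches
  C. kg·m/s²: ✓ matches
  D. kg·m²/s²: ✗ does not match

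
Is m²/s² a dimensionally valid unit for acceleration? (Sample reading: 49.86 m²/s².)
No

acceleration has SI base units: m / s^2
m²/s² does NOT reduce to m / s^2; a valid unit for acceleration would be e.g. m/s².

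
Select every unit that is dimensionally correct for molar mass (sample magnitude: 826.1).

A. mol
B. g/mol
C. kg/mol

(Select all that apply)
B, C

molar mass has SI base units: kg / mol

Checking each option against kg / mol:
  A. mol: ✗ does not match
  B. g/mol: ✓ matches
  C. kg/mol: ✓ matches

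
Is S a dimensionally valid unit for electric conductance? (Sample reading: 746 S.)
Yes

electric conductance has SI base units: A^2 * s^3 / (kg * m^2)
S reduces to the same SI base units, so it is a valid unit for electric conductance.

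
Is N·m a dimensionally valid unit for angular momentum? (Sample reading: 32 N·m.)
No

angular momentum has SI base units: kg * m^2 / s
N·m does NOT reduce to kg * m^2 / s; a valid unit for angular momentum would be e.g. kg·m²/s.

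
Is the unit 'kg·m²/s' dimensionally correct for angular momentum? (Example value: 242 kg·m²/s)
Yes

angular momentum has SI base units: kg * m^2 / s
kg·m²/s reduces to the same SI base units, so it is a valid unit for angular momentum.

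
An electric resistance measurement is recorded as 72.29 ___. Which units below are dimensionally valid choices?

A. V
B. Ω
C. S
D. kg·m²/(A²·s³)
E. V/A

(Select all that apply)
B, D, E

electric resistance has SI base units: kg * m^2 / (A^2 * s^3)

Checking each option against kg * m^2 / (A^2 * s^3):
  A. V: ✗ does not match
  B. Ω: ✓ matches
  C. S: ✗ does not match
  D. kg·m²/(A²·s³): ✓ matches
  E. V/A: ✓ matches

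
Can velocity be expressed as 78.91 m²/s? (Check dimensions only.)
No

velocity has SI base units: m / s
m²/s does NOT reduce to m / s; a valid unit for velocity would be e.g. m/s.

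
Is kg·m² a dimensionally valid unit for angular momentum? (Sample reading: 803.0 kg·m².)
No

angular momentum has SI base units: kg * m^2 / s
kg·m² does NOT reduce to kg * m^2 / s; a valid unit for angular momentum would be e.g. kg·m²/s.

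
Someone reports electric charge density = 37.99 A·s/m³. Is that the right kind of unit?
Yes

electric charge density has SI base units: A * s / m^3
A·s/m³ reduces to the same SI base units, so it is a valid unit for electric charge density.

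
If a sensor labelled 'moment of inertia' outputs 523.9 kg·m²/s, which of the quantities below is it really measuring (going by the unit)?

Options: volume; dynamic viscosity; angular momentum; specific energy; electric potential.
angular momentum

moment of inertia should have units dimensionally equivalent to kg * m^2 (e.g. kg·m²).
The given unit 'kg·m²/s' reduces to kg * m^2 / s. Of the listed options, that is the dimensionality of angular momentum.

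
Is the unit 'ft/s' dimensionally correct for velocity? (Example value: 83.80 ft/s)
Yes

velocity has SI base units: m / s
ft/s reduces to the same SI base units, so it is a valid unit for velocity.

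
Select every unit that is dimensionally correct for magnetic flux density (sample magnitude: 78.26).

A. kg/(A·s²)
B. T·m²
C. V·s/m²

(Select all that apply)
A, C

magnetic flux density has SI base units: kg / (A * s^2)

Checking each option against kg / (A * s^2):
  A. kg/(A·s²): ✓ matches
  B. T·m²: ✗ does not match
  C. V·s/m²: ✓ matches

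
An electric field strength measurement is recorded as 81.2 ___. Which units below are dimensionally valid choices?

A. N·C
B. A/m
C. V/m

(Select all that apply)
C

electric field strength has SI base units: kg * m / (A * s^3)

Checking each option against kg * m / (A * s^3):
  A. N·C: ✗ does not match
  B. A/m: ✗ does not match
  C. V/m: ✓ matches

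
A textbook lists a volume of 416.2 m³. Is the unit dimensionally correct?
Yes

volume has SI base units: m^3
m³ reduces to the same SI base units, so it is a valid unit for volume.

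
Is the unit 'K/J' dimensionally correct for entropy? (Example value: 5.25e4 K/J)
No

entropy has SI base units: kg * m^2 / (s^2 * K)
K/J does NOT reduce to kg * m^2 / (s^2 * K); a valid unit for entropy would be e.g. J/K.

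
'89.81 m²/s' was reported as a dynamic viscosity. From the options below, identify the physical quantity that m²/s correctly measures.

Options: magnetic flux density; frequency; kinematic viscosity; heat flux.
kinematic viscosity

dynamic viscosity should have units dimensionally equivalent to kg / (m * s) (e.g. Pa·s).
The given unit 'm²/s' reduces to m^2 / s. Of the listed options, that is the dimensionality of kinematic viscosity.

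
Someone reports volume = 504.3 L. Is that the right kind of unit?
Yes

volume has SI base units: m^3
L reduces to the same SI base units, so it is a valid unit for volume.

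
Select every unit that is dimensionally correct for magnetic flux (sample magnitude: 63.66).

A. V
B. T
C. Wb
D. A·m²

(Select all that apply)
C

magnetic flux has SI base units: kg * m^2 / (A * s^2)

Checking each option against kg * m^2 / (A * s^2):
  A. V: ✗ does not match
  B. T: ✗ does not match
  C. Wb: ✓ matches
  D. A·m²: ✗ does not match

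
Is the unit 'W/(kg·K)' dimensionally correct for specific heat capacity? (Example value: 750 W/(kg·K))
No

specific heat capacity has SI base units: m^2 / (s^2 * K)
W/(kg·K) does NOT reduce to m^2 / (s^2 * K); a valid unit for specific heat capacity would be e.g. J/(kg·K).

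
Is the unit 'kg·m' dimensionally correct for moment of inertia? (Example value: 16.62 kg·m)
No

moment of inertia has SI base units: kg * m^2
kg·m does NOT reduce to kg * m^2; a valid unit for moment of inertia would be e.g. kg·m².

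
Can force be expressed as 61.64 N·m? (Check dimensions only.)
No

force has SI base units: kg * m / s^2
N·m does NOT reduce to kg * m / s^2; a valid unit for force would be e.g. N.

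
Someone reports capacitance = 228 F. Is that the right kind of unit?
Yes

capacitance has SI base units: A^2 * s^4 / (kg * m^2)
F reduces to the same SI base units, so it is a valid unit for capacitance.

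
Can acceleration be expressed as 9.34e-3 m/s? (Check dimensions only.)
No

acceleration has SI base units: m / s^2
m/s does NOT reduce to m / s^2; a valid unit for acceleration would be e.g. m/s².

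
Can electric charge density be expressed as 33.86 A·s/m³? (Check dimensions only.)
Yes

electric charge density has SI base units: A * s / m^3
A·s/m³ reduces to the same SI base units, so it is a valid unit for electric charge density.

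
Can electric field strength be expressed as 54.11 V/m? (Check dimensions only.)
Yes

electric field strength has SI base units: kg * m / (A * s^3)
V/m reduces to the same SI base units, so it is a valid unit for electric field strength.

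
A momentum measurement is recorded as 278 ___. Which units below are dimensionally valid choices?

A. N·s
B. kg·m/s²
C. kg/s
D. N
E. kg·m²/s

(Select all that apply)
A

momentum has SI base units: kg * m / s

Checking each option against kg * m / s:
  A. N·s: ✓ matches
  B. kg·m/s²: ✗ does not match
  C. kg/s: ✗ does not match
  D. N: ✗ does not match
  E. kg·m²/s: ✗ does not match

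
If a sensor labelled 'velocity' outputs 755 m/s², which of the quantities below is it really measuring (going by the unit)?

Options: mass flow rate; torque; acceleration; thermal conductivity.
acceleration

velocity should have units dimensionally equivalent to m / s (e.g. m/s).
The given unit 'm/s²' reduces to m / s^2. Of the listed options, that is the dimensionality of acceleration.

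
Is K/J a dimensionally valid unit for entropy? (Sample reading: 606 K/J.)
No

entropy has SI base units: kg * m^2 / (s^2 * K)
K/J does NOT reduce to kg * m^2 / (s^2 * K); a valid unit for entropy would be e.g. J/K.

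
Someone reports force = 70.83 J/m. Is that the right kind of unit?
Yes

force has SI base units: kg * m / s^2
J/m reduces to the same SI base units, so it is a valid unit for force.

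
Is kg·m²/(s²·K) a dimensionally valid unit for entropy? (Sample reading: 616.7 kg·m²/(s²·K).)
Yes

entropy has SI base units: kg * m^2 / (s^2 * K)
kg·m²/(s²·K) reduces to the same SI base units, so it is a valid unit for entropy.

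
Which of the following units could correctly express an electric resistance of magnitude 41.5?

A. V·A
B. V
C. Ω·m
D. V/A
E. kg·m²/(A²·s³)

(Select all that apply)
D, E

electric resistance has SI base units: kg * m^2 / (A^2 * s^3)

Checking each option against kg * m^2 / (A^2 * s^3):
  A. V·A: ✗ does not match
  B. V: ✗ does not match
  C. Ω·m: ✗ does not match
  D. V/A: ✓ matches
  E. kg·m²/(A²·s³): ✓ matches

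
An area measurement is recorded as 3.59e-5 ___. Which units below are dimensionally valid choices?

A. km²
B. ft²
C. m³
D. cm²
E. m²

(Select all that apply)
A, B, D, E

area has SI base units: m^2

Checking each option against m^2:
  A. km²: ✓ matches
  B. ft²: ✓ matches
  C. m³: ✗ does not match
  D. cm²: ✓ matches
  E. m²: ✓ matches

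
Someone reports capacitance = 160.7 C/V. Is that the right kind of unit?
Yes

capacitance has SI base units: A^2 * s^4 / (kg * m^2)
C/V reduces to the same SI base units, so it is a valid unit for capacitance.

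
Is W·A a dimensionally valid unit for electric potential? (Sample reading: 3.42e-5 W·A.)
No

electric potential has SI base units: kg * m^2 / (A * s^3)
W·A does NOT reduce to kg * m^2 / (A * s^3); a valid unit for electric potential would be e.g. V.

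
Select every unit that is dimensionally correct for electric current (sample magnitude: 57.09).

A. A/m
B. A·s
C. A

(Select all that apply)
C

electric current has SI base units: A

Checking each option against A:
  A. A/m: ✗ does not match
  B. A·s: ✗ does not match
  C. A: ✓ matches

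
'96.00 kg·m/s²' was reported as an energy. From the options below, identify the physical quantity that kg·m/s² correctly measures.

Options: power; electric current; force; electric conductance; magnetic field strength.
force

energy should have units dimensionally equivalent to kg * m^2 / s^2 (e.g. J).
The given unit 'kg·m/s²' reduces to kg * m / s^2. Of the listed options, that is the dimensionality of force.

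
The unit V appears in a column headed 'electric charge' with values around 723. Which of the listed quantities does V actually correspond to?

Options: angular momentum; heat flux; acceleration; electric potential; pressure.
electric potential

electric charge should have units dimensionally equivalent to A * s (e.g. C).
The given unit 'V' reduces to kg * m^2 / (A * s^3). Of the listed options, that is the dimensionality of electric potential.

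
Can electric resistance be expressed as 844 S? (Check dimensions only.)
No

electric resistance has SI base units: kg * m^2 / (A^2 * s^3)
S does NOT reduce to kg * m^2 / (A^2 * s^3); a valid unit for electric resistance would be e.g. Ω.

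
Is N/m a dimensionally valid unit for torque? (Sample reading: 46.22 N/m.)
No

torque has SI base units: kg * m^2 / s^2
N/m does NOT reduce to kg * m^2 / s^2; a valid unit for torque would be e.g. N·m.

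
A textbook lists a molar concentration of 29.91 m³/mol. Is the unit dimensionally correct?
No

molar concentration has SI base units: mol / m^3
m³/mol does NOT reduce to mol / m^3; a valid unit for molar concentration would be e.g. mol/m³.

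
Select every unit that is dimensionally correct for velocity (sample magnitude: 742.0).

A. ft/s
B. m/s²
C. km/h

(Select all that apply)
A, C

velocity has SI base units: m / s

Checking each option against m / s:
  A. ft/s: ✓ matches
  B. m/s²: ✗ does not match
  C. km/h: ✓ matches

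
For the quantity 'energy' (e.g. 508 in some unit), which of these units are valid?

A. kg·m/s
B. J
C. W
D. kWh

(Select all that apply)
B, D

energy has SI base units: kg * m^2 / s^2

Checking each option against kg * m^2 / s^2:
  A. kg·m/s: ✗ does not match
  B. J: ✓ matches
  C. W: ✗ does not match
  D. kWh: ✓ matches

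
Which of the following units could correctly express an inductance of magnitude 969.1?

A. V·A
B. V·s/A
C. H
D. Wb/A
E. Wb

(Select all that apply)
B, C, D

inductance has SI base units: kg * m^2 / (A^2 * s^2)

Checking each option against kg * m^2 / (A^2 * s^2):
  A. V·A: ✗ does not match
  B. V·s/A: ✓ matches
  C. H: ✓ matches
  D. Wb/A: ✓ matches
  E. Wb: ✗ does not match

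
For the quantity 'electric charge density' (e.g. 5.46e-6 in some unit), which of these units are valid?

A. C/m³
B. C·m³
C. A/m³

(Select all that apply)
A

electric charge density has SI base units: A * s / m^3

Checking each option against A * s / m^3:
  A. C/m³: ✓ matches
  B. C·m³: ✗ does not match
  C. A/m³: ✗ does not match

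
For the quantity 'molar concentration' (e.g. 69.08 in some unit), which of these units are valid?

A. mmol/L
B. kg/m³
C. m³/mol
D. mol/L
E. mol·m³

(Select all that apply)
A, D

molar concentration has SI base units: mol / m^3

Checking each option against mol / m^3:
  A. mmol/L: ✓ matches
  B. kg/m³: ✗ does not match
  C. m³/mol: ✗ does not match
  D. mol/L: ✓ matches
  E. mol·m³: ✗ does not match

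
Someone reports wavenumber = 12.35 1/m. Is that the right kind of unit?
Yes

wavenumber has SI base units: 1 / m
1/m reduces to the same SI base units, so it is a valid unit for wavenumber.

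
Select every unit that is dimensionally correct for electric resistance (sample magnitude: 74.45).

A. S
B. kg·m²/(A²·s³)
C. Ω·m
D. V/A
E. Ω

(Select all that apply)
B, D, E

electric resistance has SI base units: kg * m^2 / (A^2 * s^3)

Checking each option against kg * m^2 / (A^2 * s^3):
  A. S: ✗ does not match
  B. kg·m²/(A²·s³): ✓ matches
  C. Ω·m: ✗ does not match
  D. V/A: ✓ matches
  E. Ω: ✓ matches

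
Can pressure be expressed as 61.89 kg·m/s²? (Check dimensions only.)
No

pressure has SI base units: kg / (m * s^2)
kg·m/s² does NOT reduce to kg / (m * s^2); a valid unit for pressure would be e.g. Pa.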